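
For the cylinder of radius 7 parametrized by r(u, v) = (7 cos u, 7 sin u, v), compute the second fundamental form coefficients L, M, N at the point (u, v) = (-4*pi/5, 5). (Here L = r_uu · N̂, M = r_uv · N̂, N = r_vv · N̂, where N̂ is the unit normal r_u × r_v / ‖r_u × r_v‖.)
L = -7;  M = 0;  N = 0

Compute the unit normal N̂(u, v) = (cos(u), sin(u), 0), and the second partials r_uu, r_uv, r_vv. Take dot products:
  L(u, v) = r_uu · N̂ = -7,
  M(u, v) = r_uv · N̂ = 0,
  N(u, v) = r_vv · N̂ = 0.
Evaluating at (u, v) = (-4*pi/5, 5):
  L = -7, M = 0, N = 0.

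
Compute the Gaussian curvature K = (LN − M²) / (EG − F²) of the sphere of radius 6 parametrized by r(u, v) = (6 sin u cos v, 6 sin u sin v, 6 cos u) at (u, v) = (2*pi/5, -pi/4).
K = 1/36

Coefficients of the first fundamental form: E = 36, F = 0, G = 36*sin(u)^2.
Coefficients of the second fundamental form: L = -6*sin(u)/Abs(sin(u)), M = 0, N = -6*sin(u)^3/Abs(sin(u)).
Assemble K = (LN − M²)/(EG − F²) = 1/36. At (u, v) = (2*pi/5, -pi/4): K = 1/36.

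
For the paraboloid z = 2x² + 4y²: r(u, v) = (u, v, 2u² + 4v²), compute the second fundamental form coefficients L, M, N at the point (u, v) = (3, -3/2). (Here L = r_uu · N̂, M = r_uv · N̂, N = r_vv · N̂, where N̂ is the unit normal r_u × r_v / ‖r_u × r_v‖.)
L = 4/17;  M = 0;  N = 8/17

Compute the unit normal N̂(u, v) = (-4*u/sqrt(16*u^2 + 64*v^2 + 1), -8*v/sqrt(16*u^2 + 64*v^2 + 1), 1/sqrt(16*u^2 + 64*v^2 + 1)), and the second partials r_uu, r_uv, r_vv. Take dot products:
  L(u, v) = r_uu · N̂ = 4/sqrt(16*u^2 + 64*v^2 + 1),
  M(u, v) = r_uv · N̂ = 0,
  N(u, v) = r_vv · N̂ = 8/sqrt(16*u^2 + 64*v^2 + 1).
Evaluating at (u, v) = (3, -3/2):
  L = 4/17, M = 0, N = 8/17.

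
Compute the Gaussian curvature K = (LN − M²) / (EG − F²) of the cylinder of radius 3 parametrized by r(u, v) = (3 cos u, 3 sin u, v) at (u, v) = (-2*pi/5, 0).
K = 0

Coefficients of the first fundamental form: E = 9, F = 0, G = 1.
Coefficients of the second fundamental form: L = -3, M = 0, N = 0.
Assemble K = (LN − M²)/(EG − F²) = 0. At (u, v) = (-2*pi/5, 0): K = 0.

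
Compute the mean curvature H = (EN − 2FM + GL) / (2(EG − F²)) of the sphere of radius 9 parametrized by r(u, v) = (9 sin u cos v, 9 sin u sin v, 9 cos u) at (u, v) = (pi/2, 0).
H = -1/9

With E = 81, F = 0, G = 81*sin(u)^2, L = -9*sin(u)/Abs(sin(u)), M = 0, N = -9*sin(u)^3/Abs(sin(u)), assemble
  H = (EN − 2FM + GL) / (2(EG − F²)) = -sin(u)/(9*Abs(sin(u))).
At (u, v) = (pi/2, 0): H = -1/9.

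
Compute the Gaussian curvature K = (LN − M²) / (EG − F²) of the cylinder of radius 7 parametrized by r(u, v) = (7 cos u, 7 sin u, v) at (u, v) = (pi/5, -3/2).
K = 0

Coefficients of the first fundamental form: E = 49, F = 0, G = 1.
Coefficients of the second fundamental form: L = -7, M = 0, N = 0.
Assemble K = (LN − M²)/(EG − F²) = 0. At (u, v) = (pi/5, -3/2): K = 0.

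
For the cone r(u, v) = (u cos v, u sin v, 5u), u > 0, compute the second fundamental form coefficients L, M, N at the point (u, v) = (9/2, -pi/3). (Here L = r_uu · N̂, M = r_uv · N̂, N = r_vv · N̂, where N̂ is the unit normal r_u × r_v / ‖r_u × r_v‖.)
L = 0;  M = 0;  N = 45*sqrt(26)/52

Compute the unit normal N̂(u, v) = (-5*sqrt(26)*u*cos(v)/(26*Abs(u)), -5*sqrt(26)*u*sin(v)/(26*Abs(u)), sqrt(26)*u/(26*Abs(u))), and the second partials r_uu, r_uv, r_vv. Take dot products:
  L(u, v) = r_uu · N̂ = 0,
  M(u, v) = r_uv · N̂ = 0,
  N(u, v) = r_vv · N̂ = 5*sqrt(26)*u^2/(26*Abs(u)).
Evaluating at (u, v) = (9/2, -pi/3):
  L = 0, M = 0, N = 45*sqrt(26)/52.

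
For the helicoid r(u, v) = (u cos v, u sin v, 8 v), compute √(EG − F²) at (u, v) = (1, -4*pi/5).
√(EG − F²)|_{(1, -4*pi/5)} = sqrt(65)

E = 1, F = 0, G = u^2 + 64; EG − F² = u^2 + 64; √(EG − F²) = sqrt(u^2 + 64). At the given point: sqrt(65).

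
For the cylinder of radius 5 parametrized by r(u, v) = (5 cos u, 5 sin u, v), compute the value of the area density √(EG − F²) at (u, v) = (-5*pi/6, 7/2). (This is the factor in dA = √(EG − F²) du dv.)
√(EG − F²)|_{(-5*pi/6, 7/2)} = 5

E = 25, F = 0, G = 1, so EG − F² = 25. Taking the positive square root: √(EG − F²) = 5. At (u, v) = (-5*pi/6, 7/2): 5.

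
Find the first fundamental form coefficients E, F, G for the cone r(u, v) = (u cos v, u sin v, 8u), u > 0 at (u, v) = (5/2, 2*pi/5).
E = 65;  F = 0;  G = 25/4

Partials: r_u = (cos(v), sin(v), 8), r_v = (-u*sin(v), u*cos(v), 0). As functions of (u, v):
  E = r_u · r_u = 65,
  F = r_u · r_v = 0,
  G = r_v · r_v = u^2.
Evaluating at (u, v) = (5/2, 2*pi/5): E = 65, F = 0, G = 25/4.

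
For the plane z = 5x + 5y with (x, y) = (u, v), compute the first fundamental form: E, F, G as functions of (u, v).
E = 26;  F = 25;  G = 26

Compute partials: r_u = (1, 0, 5), r_v = (0, 1, 5). Then
  E = r_u · r_u = 26,
  F = r_u · r_v = 25,
  G = r_v · r_v = 26.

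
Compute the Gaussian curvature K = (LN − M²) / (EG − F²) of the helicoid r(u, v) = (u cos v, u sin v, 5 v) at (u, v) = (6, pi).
K = -25/3721

Coefficients of the first fundamental form: E = 1, F = 0, G = u^2 + 25.
Coefficients of the second fundamental form: L = 0, M = -5/sqrt(u^2 + 25), N = 0.
Assemble K = (LN − M²)/(EG − F²) = -25/(u^2 + 25)^2. At (u, v) = (6, pi): K = -25/3721.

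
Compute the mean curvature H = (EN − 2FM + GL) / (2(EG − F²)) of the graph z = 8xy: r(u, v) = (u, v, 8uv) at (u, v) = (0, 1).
H = 0

With E = 64*v^2 + 1, F = 64*u*v, G = 64*u^2 + 1, L = 0, M = 8/sqrt(64*u^2 + 64*v^2 + 1), N = 0, assemble
  H = (EN − 2FM + GL) / (2(EG − F²)) = -512*u*v/(64*u^2 + 64*v^2 + 1)^(3/2).
At (u, v) = (0, 1): H = 0.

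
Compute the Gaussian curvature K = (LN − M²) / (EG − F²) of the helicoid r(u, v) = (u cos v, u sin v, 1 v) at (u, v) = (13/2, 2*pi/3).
K = -16/29929

Coefficients of the first fundamental form: E = 1, F = 0, G = u^2 + 1.
Coefficients of the second fundamental form: L = 0, M = -1/sqrt(u^2 + 1), N = 0.
Assemble K = (LN − M²)/(EG − F²) = -1/(u^2 + 1)^2. At (u, v) = (13/2, 2*pi/3): K = -16/29929.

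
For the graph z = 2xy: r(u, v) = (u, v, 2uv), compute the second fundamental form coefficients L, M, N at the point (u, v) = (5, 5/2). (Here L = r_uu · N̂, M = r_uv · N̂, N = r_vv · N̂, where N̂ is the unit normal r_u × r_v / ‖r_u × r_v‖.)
L = 0;  M = sqrt(14)/21;  N = 0

Compute the unit normal N̂(u, v) = (-2*v/sqrt(4*u^2 + 4*v^2 + 1), -2*u/sqrt(4*u^2 + 4*v^2 + 1), 1/sqrt(4*u^2 + 4*v^2 + 1)), and the second partials r_uu, r_uv, r_vv. Take dot products:
  L(u, v) = r_uu · N̂ = 0,
  M(u, v) = r_uv · N̂ = 2/sqrt(4*u^2 + 4*v^2 + 1),
  N(u, v) = r_vv · N̂ = 0.
Evaluating at (u, v) = (5, 5/2):
  L = 0, M = sqrt(14)/21, N = 0.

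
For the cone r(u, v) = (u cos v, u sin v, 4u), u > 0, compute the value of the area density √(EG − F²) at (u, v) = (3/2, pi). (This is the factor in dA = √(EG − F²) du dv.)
√(EG − F²)|_{(3/2, pi)} = 3*sqrt(17)/2

E = 17, F = 0, G = u^2, so EG − F² = 17*u^2. Taking the positive square root: √(EG − F²) = sqrt(17)*Abs(u). At (u, v) = (3/2, pi): 3*sqrt(17)/2.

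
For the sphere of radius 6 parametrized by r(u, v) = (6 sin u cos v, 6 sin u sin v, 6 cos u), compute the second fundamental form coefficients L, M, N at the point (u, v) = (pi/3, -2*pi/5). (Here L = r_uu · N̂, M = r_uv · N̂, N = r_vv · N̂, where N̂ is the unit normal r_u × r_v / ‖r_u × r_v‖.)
L = -6;  M = 0;  N = -9/2

Compute the unit normal N̂(u, v) = (sin(u)^2*cos(v)/Abs(sin(u)), sin(u)^2*sin(v)/Abs(sin(u)), sin(2*u)/(2*Abs(sin(u)))), and the second partials r_uu, r_uv, r_vv. Take dot products:
  L(u, v) = r_uu · N̂ = -6*sin(u)/Abs(sin(u)),
  M(u, v) = r_uv · N̂ = 0,
  N(u, v) = r_vv · N̂ = -6*sin(u)^3/Abs(sin(u)).
Evaluating at (u, v) = (pi/3, -2*pi/5):
  L = -6, M = 0, N = -9/2.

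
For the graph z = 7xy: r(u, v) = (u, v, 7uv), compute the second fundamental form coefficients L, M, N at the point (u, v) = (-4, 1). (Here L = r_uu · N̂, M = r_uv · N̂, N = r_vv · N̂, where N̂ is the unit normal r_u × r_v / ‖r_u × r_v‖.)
L = 0;  M = 7*sqrt(834)/834;  N = 0

Compute the unit normal N̂(u, v) = (-7*v/sqrt(49*u^2 + 49*v^2 + 1), -7*u/sqrt(49*u^2 + 49*v^2 + 1), 1/sqrt(49*u^2 + 49*v^2 + 1)), and the second partials r_uu, r_uv, r_vv. Take dot products:
  L(u, v) = r_uu · N̂ = 0,
  M(u, v) = r_uv · N̂ = 7/sqrt(49*u^2 + 49*v^2 + 1),
  N(u, v) = r_vv · N̂ = 0.
Evaluating at (u, v) = (-4, 1):
  L = 0, M = 7*sqrt(834)/834, N = 0.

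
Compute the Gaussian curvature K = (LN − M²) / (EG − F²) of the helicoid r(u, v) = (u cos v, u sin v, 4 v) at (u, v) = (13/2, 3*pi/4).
K = -256/54289

Coefficients of the first fundamental form: E = 1, F = 0, G = u^2 + 16.
Coefficients of the second fundamental form: L = 0, M = -4/sqrt(u^2 + 16), N = 0.
Assemble K = (LN − M²)/(EG − F²) = -16/(u^2 + 16)^2. At (u, v) = (13/2, 3*pi/4): K = -256/54289.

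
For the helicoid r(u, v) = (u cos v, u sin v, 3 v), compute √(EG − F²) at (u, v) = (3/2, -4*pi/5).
√(EG − F²)|_{(3/2, -4*pi/5)} = 3*sqrt(5)/2

E = 1, F = 0, G = u^2 + 9; EG − F² = u^2 + 9; √(EG − F²) = sqrt(u^2 + 9). At the given point: 3*sqrt(5)/2.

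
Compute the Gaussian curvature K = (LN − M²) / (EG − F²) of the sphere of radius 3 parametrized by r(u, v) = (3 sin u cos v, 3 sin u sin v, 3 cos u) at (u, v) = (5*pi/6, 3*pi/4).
K = 1/9

Coefficients of the first fundamental form: E = 9, F = 0, G = 9*sin(u)^2.
Coefficients of the second fundamental form: L = -3*sin(u)/Abs(sin(u)), M = 0, N = -3*sin(u)^3/Abs(sin(u)).
Assemble K = (LN − M²)/(EG − F²) = 1/9. At (u, v) = (5*pi/6, 3*pi/4): K = 1/9.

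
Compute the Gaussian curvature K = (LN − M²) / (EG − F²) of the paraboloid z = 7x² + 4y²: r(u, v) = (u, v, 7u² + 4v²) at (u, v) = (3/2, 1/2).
K = 28/52441

Coefficients of the first fundamental form: E = 196*u^2 + 1, F = 112*u*v, G = 64*v^2 + 1.
Coefficients of the second fundamental form: L = 14/sqrt(196*u^2 + 64*v^2 + 1), M = 0, N = 8/sqrt(196*u^2 + 64*v^2 + 1).
Assemble K = (LN − M²)/(EG − F²) = 112/(38416*u^4 + 25088*u^2*v^2 + 392*u^2 + 4096*v^4 + 128*v^2 + 1). At (u, v) = (3/2, 1/2): K = 28/52441.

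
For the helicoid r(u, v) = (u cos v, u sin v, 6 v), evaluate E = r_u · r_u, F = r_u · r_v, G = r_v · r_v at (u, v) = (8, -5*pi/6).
E = 1;  F = 0;  G = 100

Partials: r_u = (cos(v), sin(v), 0), r_v = (-u*sin(v), u*cos(v), 6). As functions of (u, v):
  E = r_u · r_u = 1,
  F = r_u · r_v = 0,
  G = r_v · r_v = u^2 + 36.
Evaluating at (u, v) = (8, -5*pi/6): E = 1, F = 0, G = 100.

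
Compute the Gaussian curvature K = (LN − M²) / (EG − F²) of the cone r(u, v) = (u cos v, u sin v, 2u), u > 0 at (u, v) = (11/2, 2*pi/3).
K = 0

Coefficients of the first fundamental form: E = 5, F = 0, G = u^2.
Coefficients of the second fundamental form: L = 0, M = 0, N = 2*sqrt(5)*u^2/(5*Abs(u)).
Assemble K = (LN − M²)/(EG − F²) = 0. At (u, v) = (11/2, 2*pi/3): K = 0.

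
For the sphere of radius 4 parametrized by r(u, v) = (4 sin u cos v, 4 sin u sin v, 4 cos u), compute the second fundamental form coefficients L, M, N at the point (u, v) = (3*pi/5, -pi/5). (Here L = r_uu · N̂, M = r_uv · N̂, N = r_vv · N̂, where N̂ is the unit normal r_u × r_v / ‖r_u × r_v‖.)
L = -4;  M = 0;  N = -5/2 - sqrt(5)/2

Compute the unit normal N̂(u, v) = (sin(u)^2*cos(v)/Abs(sin(u)), sin(u)^2*sin(v)/Abs(sin(u)), sin(2*u)/(2*Abs(sin(u)))), and the second partials r_uu, r_uv, r_vv. Take dot products:
  L(u, v) = r_uu · N̂ = -4*sin(u)/Abs(sin(u)),
  M(u, v) = r_uv · N̂ = 0,
  N(u, v) = r_vv · N̂ = -4*sin(u)^3/Abs(sin(u)).
Evaluating at (u, v) = (3*pi/5, -pi/5):
  L = -4, M = 0, N = -5/2 - sqrt(5)/2.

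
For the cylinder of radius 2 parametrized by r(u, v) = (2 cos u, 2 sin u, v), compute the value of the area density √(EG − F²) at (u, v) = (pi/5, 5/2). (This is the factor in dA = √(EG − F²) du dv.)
√(EG − F²)|_{(pi/5, 5/2)} = 2

E = 4, F = 0, G = 1, so EG − F² = 4. Taking the positive square root: √(EG − F²) = 2. At (u, v) = (pi/5, 5/2): 2.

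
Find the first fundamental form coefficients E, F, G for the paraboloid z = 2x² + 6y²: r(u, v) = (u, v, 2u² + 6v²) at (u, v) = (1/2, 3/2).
E = 5;  F = 36;  G = 325

Partials: r_u = (1, 0, 4*u), r_v = (0, 1, 12*v). As functions of (u, v):
  E = r_u · r_u = 16*u^2 + 1,
  F = r_u · r_v = 48*u*v,
  G = r_v · r_v = 144*v^2 + 1.
Evaluating at (u, v) = (1/2, 3/2): E = 5, F = 36, G = 325.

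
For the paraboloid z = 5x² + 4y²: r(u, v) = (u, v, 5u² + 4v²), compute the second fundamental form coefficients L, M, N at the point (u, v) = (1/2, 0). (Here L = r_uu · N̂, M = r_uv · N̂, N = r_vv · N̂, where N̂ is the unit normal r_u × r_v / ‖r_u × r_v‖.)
L = 5*sqrt(26)/13;  M = 0;  N = 4*sqrt(26)/13

Compute the unit normal N̂(u, v) = (-10*u/sqrt(100*u^2 + 64*v^2 + 1), -8*v/sqrt(100*u^2 + 64*v^2 + 1), 1/sqrt(100*u^2 + 64*v^2 + 1)), and the second partials r_uu, r_uv, r_vv. Take dot products:
  L(u, v) = r_uu · N̂ = 10/sqrt(100*u^2 + 64*v^2 + 1),
  M(u, v) = r_uv · N̂ = 0,
  N(u, v) = r_vv · N̂ = 8/sqrt(100*u^2 + 64*v^2 + 1).
Evaluating at (u, v) = (1/2, 0):
  L = 5*sqrt(26)/13, M = 0, N = 4*sqrt(26)/13.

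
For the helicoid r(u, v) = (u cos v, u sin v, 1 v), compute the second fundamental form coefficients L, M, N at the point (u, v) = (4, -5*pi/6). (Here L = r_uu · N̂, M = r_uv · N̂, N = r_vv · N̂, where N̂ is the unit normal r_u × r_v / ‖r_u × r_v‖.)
L = 0;  M = -sqrt(17)/17;  N = 0

Compute the unit normal N̂(u, v) = (sin(v)/sqrt(u^2 + 1), -cos(v)/sqrt(u^2 + 1), u/sqrt(u^2 + 1)), and the second partials r_uu, r_uv, r_vv. Take dot products:
  L(u, v) = r_uu · N̂ = 0,
  M(u, v) = r_uv · N̂ = -1/sqrt(u^2 + 1),
  N(u, v) = r_vv · N̂ = 0.
Evaluating at (u, v) = (4, -5*pi/6):
  L = 0, M = -sqrt(17)/17, N = 0.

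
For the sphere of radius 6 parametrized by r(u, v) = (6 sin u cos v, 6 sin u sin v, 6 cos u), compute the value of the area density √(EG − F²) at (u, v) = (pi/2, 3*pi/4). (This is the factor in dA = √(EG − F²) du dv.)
√(EG − F²)|_{(pi/2, 3*pi/4)} = 36

E = 36, F = 0, G = 36*sin(u)^2, so EG − F² = 1296*sin(u)^2. Taking the positive square root: √(EG − F²) = 36*Abs(sin(u)). At (u, v) = (pi/2, 3*pi/4): 36.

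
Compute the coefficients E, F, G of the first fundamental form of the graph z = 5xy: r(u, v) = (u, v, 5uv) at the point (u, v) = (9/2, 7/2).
E = 1229/4;  F = 1575/4;  G = 2029/4

Partials: r_u = (1, 0, 5*v), r_v = (0, 1, 5*u). As functions of (u, v):
  E = r_u · r_u = 25*v^2 + 1,
  F = r_u · r_v = 25*u*v,
  G = r_v · r_v = 25*u^2 + 1.
Evaluating at (u, v) = (9/2, 7/2): E = 1229/4, F = 1575/4, G = 2029/4.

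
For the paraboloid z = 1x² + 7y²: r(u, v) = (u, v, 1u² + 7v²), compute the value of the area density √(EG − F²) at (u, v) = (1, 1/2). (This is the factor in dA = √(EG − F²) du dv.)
√(EG − F²)|_{(1, 1/2)} = 3*sqrt(6)

E = 4*u^2 + 1, F = 28*u*v, G = 196*v^2 + 1, so EG − F² = 4*u^2 + 196*v^2 + 1. Taking the positive square root: √(EG − F²) = sqrt(4*u^2 + 196*v^2 + 1). At (u, v) = (1, 1/2): 3*sqrt(6).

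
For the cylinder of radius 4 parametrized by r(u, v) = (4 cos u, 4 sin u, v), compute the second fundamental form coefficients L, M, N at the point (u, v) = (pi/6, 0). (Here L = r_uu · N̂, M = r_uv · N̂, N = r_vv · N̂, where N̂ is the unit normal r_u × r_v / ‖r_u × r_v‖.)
L = -4;  M = 0;  N = 0

Compute the unit normal N̂(u, v) = (cos(u), sin(u), 0), and the second partials r_uu, r_uv, r_vv. Take dot products:
  L(u, v) = r_uu · N̂ = -4,
  M(u, v) = r_uv · N̂ = 0,
  N(u, v) = r_vv · N̂ = 0.
Evaluating at (u, v) = (pi/6, 0):
  L = -4, M = 0, N = 0.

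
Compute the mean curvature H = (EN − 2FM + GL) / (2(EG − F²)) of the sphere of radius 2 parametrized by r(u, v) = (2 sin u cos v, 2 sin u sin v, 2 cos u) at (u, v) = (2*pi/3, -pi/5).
H = -1/2

With E = 4, F = 0, G = 4*sin(u)^2, L = -2*sin(u)/Abs(sin(u)), M = 0, N = -2*sin(u)^3/Abs(sin(u)), assemble
  H = (EN − 2FM + GL) / (2(EG − F²)) = -sin(u)/(2*Abs(sin(u))).
At (u, v) = (2*pi/3, -pi/5): H = -1/2.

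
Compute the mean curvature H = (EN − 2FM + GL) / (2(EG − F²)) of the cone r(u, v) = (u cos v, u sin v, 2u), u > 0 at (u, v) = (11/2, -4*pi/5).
H = 2*sqrt(5)/55

With E = 5, F = 0, G = u^2, L = 0, M = 0, N = 2*sqrt(5)*u^2/(5*Abs(u)), assemble
  H = (EN − 2FM + GL) / (2(EG − F²)) = sqrt(5)/(5*Abs(u)).
At (u, v) = (11/2, -4*pi/5): H = 2*sqrt(5)/55.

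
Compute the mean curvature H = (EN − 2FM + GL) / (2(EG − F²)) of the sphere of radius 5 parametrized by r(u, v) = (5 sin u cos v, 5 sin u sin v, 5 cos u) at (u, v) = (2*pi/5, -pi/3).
H = -1/5

With E = 25, F = 0, G = 25*sin(u)^2, L = -5*sin(u)/Abs(sin(u)), M = 0, N = -5*sin(u)^3/Abs(sin(u)), assemble
  H = (EN − 2FM + GL) / (2(EG − F²)) = -sin(u)/(5*Abs(sin(u))).
At (u, v) = (2*pi/5, -pi/3): H = -1/5.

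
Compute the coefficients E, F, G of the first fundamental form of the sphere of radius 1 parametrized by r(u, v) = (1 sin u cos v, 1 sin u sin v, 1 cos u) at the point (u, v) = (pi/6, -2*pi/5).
E = 1;  F = 0;  G = 1/4

Partials: r_u = (cos(u)*cos(v), sin(v)*cos(u), -sin(u)), r_v = (-sin(u)*sin(v), sin(u)*cos(v), 0). As functions of (u, v):
  E = r_u · r_u = 1,
  F = r_u · r_v = 0,
  G = r_v · r_v = sin(u)^2.
Evaluating at (u, v) = (pi/6, -2*pi/5): E = 1, F = 0, G = 1/4.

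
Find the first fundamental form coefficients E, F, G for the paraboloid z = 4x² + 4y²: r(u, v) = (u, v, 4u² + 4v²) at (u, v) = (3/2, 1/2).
E = 145;  F = 48;  G = 17

Partials: r_u = (1, 0, 8*u), r_v = (0, 1, 8*v). As functions of (u, v):
  E = r_u · r_u = 64*u^2 + 1,
  F = r_u · r_v = 64*u*v,
  G = r_v · r_v = 64*v^2 + 1.
Evaluating at (u, v) = (3/2, 1/2): E = 145, F = 48, G = 17.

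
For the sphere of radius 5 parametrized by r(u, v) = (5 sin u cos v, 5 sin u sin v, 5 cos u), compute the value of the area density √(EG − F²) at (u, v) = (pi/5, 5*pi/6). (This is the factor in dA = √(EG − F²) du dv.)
√(EG − F²)|_{(pi/5, 5*pi/6)} = 25*sqrt(10 - 2*sqrt(5))/4

E = 25, F = 0, G = 25*sin(u)^2, so EG − F² = 625*sin(u)^2. Taking the positive square root: √(EG − F²) = 25*Abs(sin(u)). At (u, v) = (pi/5, 5*pi/6): 25*sqrt(10 - 2*sqrt(5))/4.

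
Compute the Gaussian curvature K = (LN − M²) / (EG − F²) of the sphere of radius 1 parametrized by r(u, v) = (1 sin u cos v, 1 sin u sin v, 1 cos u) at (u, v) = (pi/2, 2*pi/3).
K = 1

Coefficients of the first fundamental form: E = 1, F = 0, G = sin(u)^2.
Coefficients of the second fundamental form: L = -sin(u)/Abs(sin(u)), M = 0, N = -sin(u)^3/Abs(sin(u)).
Assemble K = (LN − M²)/(EG − F²) = 1. At (u, v) = (pi/2, 2*pi/3): K = 1.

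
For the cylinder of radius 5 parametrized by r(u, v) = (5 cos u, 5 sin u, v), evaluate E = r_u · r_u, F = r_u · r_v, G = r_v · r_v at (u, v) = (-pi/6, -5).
E = 25;  F = 0;  G = 1

Partials: r_u = (-5*sin(u), 5*cos(u), 0), r_v = (0, 0, 1). As functions of (u, v):
  E = r_u · r_u = 25,
  F = r_u · r_v = 0,
  G = r_v · r_v = 1.
Evaluating at (u, v) = (-pi/6, -5): E = 25, F = 0, G = 1.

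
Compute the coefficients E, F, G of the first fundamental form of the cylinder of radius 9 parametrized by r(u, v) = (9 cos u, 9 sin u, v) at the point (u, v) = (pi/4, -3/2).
E = 81;  F = 0;  G = 1

Partials: r_u = (-9*sin(u), 9*cos(u), 0), r_v = (0, 0, 1). As functions of (u, v):
  E = r_u · r_u = 81,
  F = r_u · r_v = 0,
  G = r_v · r_v = 1.
Evaluating at (u, v) = (pi/4, -3/2): E = 81, F = 0, G = 1.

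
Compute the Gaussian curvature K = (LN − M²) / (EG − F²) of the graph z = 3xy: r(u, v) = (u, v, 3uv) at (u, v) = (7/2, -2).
K = -144/346921

Coefficients of the first fundamental form: E = 9*v^2 + 1, F = 9*u*v, G = 9*u^2 + 1.
Coefficients of the second fundamental form: L = 0, M = 3/sqrt(9*u^2 + 9*v^2 + 1), N = 0.
Assemble K = (LN − M²)/(EG − F²) = -9/(81*u^4 + 162*u^2*v^2 + 18*u^2 + 81*v^4 + 18*v^2 + 1). At (u, v) = (7/2, -2): K = -144/346921.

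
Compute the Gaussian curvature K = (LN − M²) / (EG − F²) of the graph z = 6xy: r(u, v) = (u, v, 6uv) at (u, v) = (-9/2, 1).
K = -9/146689

Coefficients of the first fundamental form: E = 36*v^2 + 1, F = 36*u*v, G = 36*u^2 + 1.
Coefficients of the second fundamental form: L = 0, M = 6/sqrt(36*u^2 + 36*v^2 + 1), N = 0.
Assemble K = (LN − M²)/(EG − F²) = -36/(1296*u^4 + 2592*u^2*v^2 + 72*u^2 + 1296*v^4 + 72*v^2 + 1). At (u, v) = (-9/2, 1): K = -9/146689.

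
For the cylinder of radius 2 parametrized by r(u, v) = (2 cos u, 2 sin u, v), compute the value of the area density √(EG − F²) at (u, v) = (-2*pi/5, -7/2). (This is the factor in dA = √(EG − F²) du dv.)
√(EG − F²)|_{(-2*pi/5, -7/2)} = 2

E = 4, F = 0, G = 1, so EG − F² = 4. Taking the positive square root: √(EG − F²) = 2. At (u, v) = (-2*pi/5, -7/2): 2.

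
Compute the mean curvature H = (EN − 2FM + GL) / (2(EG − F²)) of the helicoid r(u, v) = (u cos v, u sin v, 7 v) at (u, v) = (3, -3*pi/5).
H = 0

With E = 1, F = 0, G = u^2 + 49, L = 0, M = -7/sqrt(u^2 + 49), N = 0, assemble
  H = (EN − 2FM + GL) / (2(EG − F²)) = 0.
At (u, v) = (3, -3*pi/5): H = 0.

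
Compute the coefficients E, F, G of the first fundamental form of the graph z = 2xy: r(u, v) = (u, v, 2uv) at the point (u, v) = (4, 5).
E = 101;  F = 80;  G = 65

Partials: r_u = (1, 0, 2*v), r_v = (0, 1, 2*u). As functions of (u, v):
  E = r_u · r_u = 4*v^2 + 1,
  F = r_u · r_v = 4*u*v,
  G = r_v · r_v = 4*u^2 + 1.
Evaluating at (u, v) = (4, 5): E = 101, F = 80, G = 65.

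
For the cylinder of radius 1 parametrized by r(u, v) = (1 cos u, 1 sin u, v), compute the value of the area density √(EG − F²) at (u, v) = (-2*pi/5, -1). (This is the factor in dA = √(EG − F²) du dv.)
√(EG − F²)|_{(-2*pi/5, -1)} = 1

E = 1, F = 0, G = 1, so EG − F² = 1. Taking the positive square root: √(EG − F²) = 1. At (u, v) = (-2*pi/5, -1): 1.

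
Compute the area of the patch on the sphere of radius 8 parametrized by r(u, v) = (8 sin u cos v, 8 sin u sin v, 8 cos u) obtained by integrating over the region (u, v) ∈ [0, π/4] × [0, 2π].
Area = 64*pi*(2 - sqrt(2))

Area = ∫∫ √(EG − F²) du dv with √(EG − F²) = 64*Abs(sin(u)). Integrating over [0, π/4] × [0, 2π] gives 64*pi*(2 - sqrt(2)).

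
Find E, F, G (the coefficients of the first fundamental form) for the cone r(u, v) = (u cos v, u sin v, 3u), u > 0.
E = 10;  F = 0;  G = u^2

Compute partials: r_u = (cos(v), sin(v), 3), r_v = (-u*sin(v), u*cos(v), 0). Then
  E = r_u · r_u = 10,
  F = r_u · r_v = 0,
  G = r_v · r_v = u^2.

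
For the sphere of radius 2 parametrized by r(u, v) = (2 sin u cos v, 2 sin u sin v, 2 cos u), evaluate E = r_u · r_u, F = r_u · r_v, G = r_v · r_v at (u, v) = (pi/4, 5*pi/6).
E = 4;  F = 0;  G = 2

Partials: r_u = (2*cos(u)*cos(v), 2*sin(v)*cos(u), -2*sin(u)), r_v = (-2*sin(u)*sin(v), 2*sin(u)*cos(v), 0). As functions of (u, v):
  E = r_u · r_u = 4,
  F = r_u · r_v = 0,
  G = r_v · r_v = 4*sin(u)^2.
Evaluating at (u, v) = (pi/4, 5*pi/6): E = 4, F = 0, G = 2.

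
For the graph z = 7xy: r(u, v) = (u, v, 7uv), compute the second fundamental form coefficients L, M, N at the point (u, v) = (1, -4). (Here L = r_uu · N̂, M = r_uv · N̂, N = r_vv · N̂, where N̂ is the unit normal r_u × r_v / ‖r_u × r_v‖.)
L = 0;  M = 7*sqrt(834)/834;  N = 0

Compute the unit normal N̂(u, v) = (-7*v/sqrt(49*u^2 + 49*v^2 + 1), -7*u/sqrt(49*u^2 + 49*v^2 + 1), 1/sqrt(49*u^2 + 49*v^2 + 1)), and the second partials r_uu, r_uv, r_vv. Take dot products:
  L(u, v) = r_uu · N̂ = 0,
  M(u, v) = r_uv · N̂ = 7/sqrt(49*u^2 + 49*v^2 + 1),
  N(u, v) = r_vv · N̂ = 0.
Evaluating at (u, v) = (1, -4):
  L = 0, M = 7*sqrt(834)/834, N = 0.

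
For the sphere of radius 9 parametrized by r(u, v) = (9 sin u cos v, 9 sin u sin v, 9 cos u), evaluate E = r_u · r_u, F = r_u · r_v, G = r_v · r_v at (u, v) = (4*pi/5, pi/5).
E = 81;  F = 0;  G = 405/8 - 81*sqrt(5)/8

Partials: r_u = (9*cos(u)*cos(v), 9*sin(v)*cos(u), -9*sin(u)), r_v = (-9*sin(u)*sin(v), 9*sin(u)*cos(v), 0). As functions of (u, v):
  E = r_u · r_u = 81,
  F = r_u · r_v = 0,
  G = r_v · r_v = 81*sin(u)^2.
Evaluating at (u, v) = (4*pi/5, pi/5): E = 81, F = 0, G = 405/8 - 81*sqrt(5)/8.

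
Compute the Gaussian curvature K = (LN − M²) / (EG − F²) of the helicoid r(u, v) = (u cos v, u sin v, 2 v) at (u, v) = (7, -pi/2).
K = -4/2809

Coefficients of the first fundamental form: E = 1, F = 0, G = u^2 + 4.
Coefficients of the second fundamental form: L = 0, M = -2/sqrt(u^2 + 4), N = 0.
Assemble K = (LN − M²)/(EG − F²) = -4/(u^2 + 4)^2. At (u, v) = (7, -pi/2): K = -4/2809.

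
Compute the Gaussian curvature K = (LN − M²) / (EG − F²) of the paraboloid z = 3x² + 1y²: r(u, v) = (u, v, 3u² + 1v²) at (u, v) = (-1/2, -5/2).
K = 12/1225

Coefficients of the first fundamental form: E = 36*u^2 + 1, F = 12*u*v, G = 4*v^2 + 1.
Coefficients of the second fundamental form: L = 6/sqrt(36*u^2 + 4*v^2 + 1), M = 0, N = 2/sqrt(36*u^2 + 4*v^2 + 1).
Assemble K = (LN − M²)/(EG − F²) = 12/(1296*u^4 + 288*u^2*v^2 + 72*u^2 + 16*v^4 + 8*v^2 + 1). At (u, v) = (-1/2, -5/2): K = 12/1225.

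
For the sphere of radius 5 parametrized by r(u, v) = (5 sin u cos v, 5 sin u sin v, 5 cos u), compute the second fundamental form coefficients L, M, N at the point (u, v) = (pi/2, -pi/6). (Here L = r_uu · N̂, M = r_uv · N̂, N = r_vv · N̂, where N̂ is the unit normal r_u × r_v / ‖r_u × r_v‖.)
L = -5;  M = 0;  N = -5

Compute the unit normal N̂(u, v) = (sin(u)^2*cos(v)/Abs(sin(u)), sin(u)^2*sin(v)/Abs(sin(u)), sin(2*u)/(2*Abs(sin(u)))), and the second partials r_uu, r_uv, r_vv. Take dot products:
  L(u, v) = r_uu · N̂ = -5*sin(u)/Abs(sin(u)),
  M(u, v) = r_uv · N̂ = 0,
  N(u, v) = r_vv · N̂ = -5*sin(u)^3/Abs(sin(u)).
Evaluating at (u, v) = (pi/2, -pi/6):
  L = -5, M = 0, N = -5.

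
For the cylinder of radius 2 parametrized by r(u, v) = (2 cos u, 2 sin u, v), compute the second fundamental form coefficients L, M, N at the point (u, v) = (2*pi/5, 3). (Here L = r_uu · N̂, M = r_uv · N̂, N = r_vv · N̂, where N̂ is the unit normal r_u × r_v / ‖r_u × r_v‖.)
L = -2;  M = 0;  N = 0

Compute the unit normal N̂(u, v) = (cos(u), sin(u), 0), and the second partials r_uu, r_uv, r_vv. Take dot products:
  L(u, v) = r_uu · N̂ = -2,
  M(u, v) = r_uv · N̂ = 0,
  N(u, v) = r_vv · N̂ = 0.
Evaluating at (u, v) = (2*pi/5, 3):
  L = -2, M = 0, N = 0.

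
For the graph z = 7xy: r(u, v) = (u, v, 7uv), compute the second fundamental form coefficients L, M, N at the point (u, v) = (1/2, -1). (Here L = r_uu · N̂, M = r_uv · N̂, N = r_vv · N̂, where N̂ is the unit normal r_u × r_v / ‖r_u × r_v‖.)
L = 0;  M = 14*sqrt(249)/249;  N = 0

Compute the unit normal N̂(u, v) = (-7*v/sqrt(49*u^2 + 49*v^2 + 1), -7*u/sqrt(49*u^2 + 49*v^2 + 1), 1/sqrt(49*u^2 + 49*v^2 + 1)), and the second partials r_uu, r_uv, r_vv. Take dot products:
  L(u, v) = r_uu · N̂ = 0,
  M(u, v) = r_uv · N̂ = 7/sqrt(49*u^2 + 49*v^2 + 1),
  N(u, v) = r_vv · N̂ = 0.
Evaluating at (u, v) = (1/2, -1):
  L = 0, M = 14*sqrt(249)/249, N = 0.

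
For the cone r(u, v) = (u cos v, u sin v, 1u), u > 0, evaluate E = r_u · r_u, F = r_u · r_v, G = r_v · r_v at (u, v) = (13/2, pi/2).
E = 2;  F = 0;  G = 169/4

Partials: r_u = (cos(v), sin(v), 1), r_v = (-u*sin(v), u*cos(v), 0). As functions of (u, v):
  E = r_u · r_u = 2,
  F = r_u · r_v = 0,
  G = r_v · r_v = u^2.
Evaluating at (u, v) = (13/2, pi/2): E = 2, F = 0, G = 169/4.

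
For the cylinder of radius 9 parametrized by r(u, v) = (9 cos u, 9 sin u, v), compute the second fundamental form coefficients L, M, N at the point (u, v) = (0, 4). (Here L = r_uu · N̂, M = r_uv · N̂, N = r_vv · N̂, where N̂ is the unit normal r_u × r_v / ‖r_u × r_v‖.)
L = -9;  M = 0;  N = 0

Compute the unit normal N̂(u, v) = (cos(u), sin(u), 0), and the second partials r_uu, r_uv, r_vv. Take dot products:
  L(u, v) = r_uu · N̂ = -9,
  M(u, v) = r_uv · N̂ = 0,
  N(u, v) = r_vv · N̂ = 0.
Evaluating at (u, v) = (0, 4):
  L = -9, M = 0, N = 0.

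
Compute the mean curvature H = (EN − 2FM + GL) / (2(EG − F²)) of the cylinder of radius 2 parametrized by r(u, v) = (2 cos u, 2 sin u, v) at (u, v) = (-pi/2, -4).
H = -1/4

With E = 4, F = 0, G = 1, L = -2, M = 0, N = 0, assemble
  H = (EN − 2FM + GL) / (2(EG − F²)) = -1/4.
At (u, v) = (-pi/2, -4): H = -1/4.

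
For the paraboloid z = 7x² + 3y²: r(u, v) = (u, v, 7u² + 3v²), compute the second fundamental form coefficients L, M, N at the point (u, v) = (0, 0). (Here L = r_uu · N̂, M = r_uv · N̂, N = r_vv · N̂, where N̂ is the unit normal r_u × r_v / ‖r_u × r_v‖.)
L = 14;  M = 0;  N = 6

Compute the unit normal N̂(u, v) = (-14*u/sqrt(196*u^2 + 36*v^2 + 1), -6*v/sqrt(196*u^2 + 36*v^2 + 1), 1/sqrt(196*u^2 + 36*v^2 + 1)), and the second partials r_uu, r_uv, r_vv. Take dot products:
  L(u, v) = r_uu · N̂ = 14/sqrt(196*u^2 + 36*v^2 + 1),
  M(u, v) = r_uv · N̂ = 0,
  N(u, v) = r_vv · N̂ = 6/sqrt(196*u^2 + 36*v^2 + 1).
Evaluating at (u, v) = (0, 0):
  L = 14, M = 0, N = 6.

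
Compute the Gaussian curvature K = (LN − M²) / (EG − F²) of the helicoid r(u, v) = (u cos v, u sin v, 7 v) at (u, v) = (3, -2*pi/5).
K = -49/3364

Coefficients of the first fundamental form: E = 1, F = 0, G = u^2 + 49.
Coefficients of the second fundamental form: L = 0, M = -7/sqrt(u^2 + 49), N = 0.
Assemble K = (LN − M²)/(EG − F²) = -49/(u^2 + 49)^2. At (u, v) = (3, -2*pi/5): K = -49/3364.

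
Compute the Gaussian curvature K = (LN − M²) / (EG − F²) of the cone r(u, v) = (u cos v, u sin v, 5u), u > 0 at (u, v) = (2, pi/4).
K = 0

Coefficients of the first fundamental form: E = 26, F = 0, G = u^2.
Coefficients of the second fundamental form: L = 0, M = 0, N = 5*sqrt(26)*u^2/(26*Abs(u)).
Assemble K = (LN − M²)/(EG − F²) = 0. At (u, v) = (2, pi/4): K = 0.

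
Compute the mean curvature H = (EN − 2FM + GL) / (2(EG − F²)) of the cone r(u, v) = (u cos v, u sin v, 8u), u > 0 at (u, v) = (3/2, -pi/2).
H = 8*sqrt(65)/195

With E = 65, F = 0, G = u^2, L = 0, M = 0, N = 8*sqrt(65)*u^2/(65*Abs(u)), assemble
  H = (EN − 2FM + GL) / (2(EG − F²)) = 4*sqrt(65)/(65*Abs(u)).
At (u, v) = (3/2, -pi/2): H = 8*sqrt(65)/195.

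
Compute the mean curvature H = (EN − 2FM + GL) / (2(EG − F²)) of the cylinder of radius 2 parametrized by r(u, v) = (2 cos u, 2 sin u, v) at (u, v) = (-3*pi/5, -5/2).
H = -1/4

With E = 4, F = 0, G = 1, L = -2, M = 0, N = 0, assemble
  H = (EN − 2FM + GL) / (2(EG − F²)) = -1/4.
At (u, v) = (-3*pi/5, -5/2): H = -1/4.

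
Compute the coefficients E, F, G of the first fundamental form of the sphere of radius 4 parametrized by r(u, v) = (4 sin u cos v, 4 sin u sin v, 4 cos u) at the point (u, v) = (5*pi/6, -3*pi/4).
E = 16;  F = 0;  G = 4

Partials: r_u = (4*cos(u)*cos(v), 4*sin(v)*cos(u), -4*sin(u)), r_v = (-4*sin(u)*sin(v), 4*sin(u)*cos(v), 0). As functions of (u, v):
  E = r_u · r_u = 16,
  F = r_u · r_v = 0,
  G = r_v · r_v = 16*sin(u)^2.
Evaluating at (u, v) = (5*pi/6, -3*pi/4): E = 16, F = 0, G = 4.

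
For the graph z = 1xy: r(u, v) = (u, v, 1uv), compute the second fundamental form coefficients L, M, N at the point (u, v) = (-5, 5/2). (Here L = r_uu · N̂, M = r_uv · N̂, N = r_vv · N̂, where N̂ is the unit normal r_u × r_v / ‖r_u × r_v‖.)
L = 0;  M = 2*sqrt(129)/129;  N = 0

Compute the unit normal N̂(u, v) = (-v/sqrt(u^2 + v^2 + 1), -u/sqrt(u^2 + v^2 + 1), 1/sqrt(u^2 + v^2 + 1)), and the second partials r_uu, r_uv, r_vv. Take dot products:
  L(u, v) = r_uu · N̂ = 0,
  M(u, v) = r_uv · N̂ = 1/sqrt(u^2 + v^2 + 1),
  N(u, v) = r_vv · N̂ = 0.
Evaluating at (u, v) = (-5, 5/2):
  L = 0, M = 2*sqrt(129)/129, N = 0.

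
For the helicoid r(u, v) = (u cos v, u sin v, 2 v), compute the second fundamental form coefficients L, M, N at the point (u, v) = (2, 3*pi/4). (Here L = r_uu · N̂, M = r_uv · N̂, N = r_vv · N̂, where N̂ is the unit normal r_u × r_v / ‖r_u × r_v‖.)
L = 0;  M = -sqrt(2)/2;  N = 0

Compute the unit normal N̂(u, v) = (2*sin(v)/sqrt(u^2 + 4), -2*cos(v)/sqrt(u^2 + 4), u/sqrt(u^2 + 4)), and the second partials r_uu, r_uv, r_vv. Take dot products:
  L(u, v) = r_uu · N̂ = 0,
  M(u, v) = r_uv · N̂ = -2/sqrt(u^2 + 4),
  N(u, v) = r_vv · N̂ = 0.
Evaluating at (u, v) = (2, 3*pi/4):
  L = 0, M = -sqrt(2)/2, N = 0.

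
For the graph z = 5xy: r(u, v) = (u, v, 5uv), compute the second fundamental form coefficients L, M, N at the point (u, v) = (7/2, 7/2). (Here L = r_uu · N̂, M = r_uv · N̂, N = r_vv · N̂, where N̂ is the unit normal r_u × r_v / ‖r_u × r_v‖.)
L = 0;  M = 5*sqrt(2454)/1227;  N = 0

Compute the unit normal N̂(u, v) = (-5*v/sqrt(25*u^2 + 25*v^2 + 1), -5*u/sqrt(25*u^2 + 25*v^2 + 1), 1/sqrt(25*u^2 + 25*v^2 + 1)), and the second partials r_uu, r_uv, r_vv. Take dot products:
  L(u, v) = r_uu · N̂ = 0,
  M(u, v) = r_uv · N̂ = 5/sqrt(25*u^2 + 25*v^2 + 1),
  N(u, v) = r_vv · N̂ = 0.
Evaluating at (u, v) = (7/2, 7/2):
  L = 0, M = 5*sqrt(2454)/1227, N = 0.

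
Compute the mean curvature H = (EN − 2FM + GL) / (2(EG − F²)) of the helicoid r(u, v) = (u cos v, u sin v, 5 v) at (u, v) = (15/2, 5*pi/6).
H = 0

With E = 1, F = 0, G = u^2 + 25, L = 0, M = -5/sqrt(u^2 + 25), N = 0, assemble
  H = (EN − 2FM + GL) / (2(EG − F²)) = 0.
At (u, v) = (15/2, 5*pi/6): H = 0.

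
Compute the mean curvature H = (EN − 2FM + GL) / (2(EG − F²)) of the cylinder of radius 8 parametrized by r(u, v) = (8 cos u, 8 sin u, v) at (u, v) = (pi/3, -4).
H = -1/16

With E = 64, F = 0, G = 1, L = -8, M = 0, N = 0, assemble
  H = (EN − 2FM + GL) / (2(EG − F²)) = -1/16.
At (u, v) = (pi/3, -4): H = -1/16.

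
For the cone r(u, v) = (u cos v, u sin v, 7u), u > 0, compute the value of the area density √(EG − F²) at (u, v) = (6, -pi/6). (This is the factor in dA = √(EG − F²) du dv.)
√(EG − F²)|_{(6, -pi/6)} = 30*sqrt(2)

E = 50, F = 0, G = u^2, so EG − F² = 50*u^2. Taking the positive square root: √(EG − F²) = 5*sqrt(2)*Abs(u). At (u, v) = (6, -pi/6): 30*sqrt(2).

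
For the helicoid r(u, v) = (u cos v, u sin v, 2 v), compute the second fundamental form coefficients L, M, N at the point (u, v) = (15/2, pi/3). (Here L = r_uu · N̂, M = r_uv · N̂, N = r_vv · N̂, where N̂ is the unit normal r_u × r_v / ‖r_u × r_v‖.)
L = 0;  M = -4*sqrt(241)/241;  N = 0

Compute the unit normal N̂(u, v) = (2*sin(v)/sqrt(u^2 + 4), -2*cos(v)/sqrt(u^2 + 4), u/sqrt(u^2 + 4)), and the second partials r_uu, r_uv, r_vv. Take dot products:
  L(u, v) = r_uu · N̂ = 0,
  M(u, v) = r_uv · N̂ = -2/sqrt(u^2 + 4),
  N(u, v) = r_vv · N̂ = 0.
Evaluating at (u, v) = (15/2, pi/3):
  L = 0, M = -4*sqrt(241)/241, N = 0.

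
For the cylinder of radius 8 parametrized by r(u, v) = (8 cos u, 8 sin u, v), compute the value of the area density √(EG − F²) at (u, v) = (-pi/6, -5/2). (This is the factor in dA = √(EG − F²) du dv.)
√(EG − F²)|_{(-pi/6, -5/2)} = 8

E = 64, F = 0, G = 1, so EG − F² = 64. Taking the positive square root: √(EG − F²) = 8. At (u, v) = (-pi/6, -5/2): 8.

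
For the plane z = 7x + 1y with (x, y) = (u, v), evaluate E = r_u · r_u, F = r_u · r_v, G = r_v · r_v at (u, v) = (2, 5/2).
E = 50;  F = 7;  G = 2

Partials: r_u = (1, 0, 7), r_v = (0, 1, 1). As functions of (u, v):
  E = r_u · r_u = 50,
  F = r_u · r_v = 7,
  G = r_v · r_v = 2.
Evaluating at (u, v) = (2, 5/2): E = 50, F = 7, G = 2.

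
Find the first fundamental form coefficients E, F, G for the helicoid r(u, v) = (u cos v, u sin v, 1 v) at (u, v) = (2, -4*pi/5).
E = 1;  F = 0;  G = 5

Partials: r_u = (cos(v), sin(v), 0), r_v = (-u*sin(v), u*cos(v), 1). As functions of (u, v):
  E = r_u · r_u = 1,
  F = r_u · r_v = 0,
  G = r_v · r_v = u^2 + 1.
Evaluating at (u, v) = (2, -4*pi/5): E = 1, F = 0, G = 5.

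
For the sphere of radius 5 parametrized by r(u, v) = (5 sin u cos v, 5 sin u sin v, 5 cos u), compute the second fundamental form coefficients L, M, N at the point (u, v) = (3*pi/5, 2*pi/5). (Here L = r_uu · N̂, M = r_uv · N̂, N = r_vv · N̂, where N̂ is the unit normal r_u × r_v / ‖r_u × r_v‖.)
L = -5;  M = 0;  N = -25/8 - 5*sqrt(5)/8

Compute the unit normal N̂(u, v) = (sin(u)^2*cos(v)/Abs(sin(u)), sin(u)^2*sin(v)/Abs(sin(u)), sin(2*u)/(2*Abs(sin(u)))), and the second partials r_uu, r_uv, r_vv. Take dot products:
  L(u, v) = r_uu · N̂ = -5*sin(u)/Abs(sin(u)),
  M(u, v) = r_uv · N̂ = 0,
  N(u, v) = r_vv · N̂ = -5*sin(u)^3/Abs(sin(u)).
Evaluating at (u, v) = (3*pi/5, 2*pi/5):
  L = -5, M = 0, N = -25/8 - 5*sqrt(5)/8.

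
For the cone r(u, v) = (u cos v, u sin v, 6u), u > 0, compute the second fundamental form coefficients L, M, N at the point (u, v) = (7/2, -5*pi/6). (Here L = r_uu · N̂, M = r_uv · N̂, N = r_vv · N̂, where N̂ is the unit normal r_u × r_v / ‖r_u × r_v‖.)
L = 0;  M = 0;  N = 21*sqrt(37)/37

Compute the unit normal N̂(u, v) = (-6*sqrt(37)*u*cos(v)/(37*Abs(u)), -6*sqrt(37)*u*sin(v)/(37*Abs(u)), sqrt(37)*u/(37*Abs(u))), and the second partials r_uu, r_uv, r_vv. Take dot products:
  L(u, v) = r_uu · N̂ = 0,
  M(u, v) = r_uv · N̂ = 0,
  N(u, v) = r_vv · N̂ = 6*sqrt(37)*u^2/(37*Abs(u)).
Evaluating at (u, v) = (7/2, -5*pi/6):
  L = 0, M = 0, N = 21*sqrt(37)/37.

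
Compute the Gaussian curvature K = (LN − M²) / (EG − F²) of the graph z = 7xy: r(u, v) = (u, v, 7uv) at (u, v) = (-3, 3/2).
K = -784/4879681

Coefficients of the first fundamental form: E = 49*v^2 + 1, F = 49*u*v, G = 49*u^2 + 1.
Coefficients of the second fundamental form: L = 0, M = 7/sqrt(49*u^2 + 49*v^2 + 1), N = 0.
Assemble K = (LN − M²)/(EG − F²) = -49/(2401*u^4 + 4802*u^2*v^2 + 98*u^2 + 2401*v^4 + 98*v^2 + 1). At (u, v) = (-3, 3/2): K = -784/4879681.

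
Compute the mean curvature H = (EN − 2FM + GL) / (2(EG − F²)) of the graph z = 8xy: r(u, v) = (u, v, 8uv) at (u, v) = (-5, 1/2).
H = 1280*sqrt(33)/373527

With E = 64*v^2 + 1, F = 64*u*v, G = 64*u^2 + 1, L = 0, M = 8/sqrt(64*u^2 + 64*v^2 + 1), N = 0, assemble
  H = (EN − 2FM + GL) / (2(EG − F²)) = -512*u*v/(64*u^2 + 64*v^2 + 1)^(3/2).
At (u, v) = (-5, 1/2): H = 1280*sqrt(33)/373527.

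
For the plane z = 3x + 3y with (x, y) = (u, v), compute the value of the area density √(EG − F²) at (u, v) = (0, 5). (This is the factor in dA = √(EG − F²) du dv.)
√(EG − F²)|_{(0, 5)} = sqrt(19)

E = 10, F = 9, G = 10, so EG − F² = 19. Taking the positive square root: √(EG − F²) = sqrt(19). At (u, v) = (0, 5): sqrt(19).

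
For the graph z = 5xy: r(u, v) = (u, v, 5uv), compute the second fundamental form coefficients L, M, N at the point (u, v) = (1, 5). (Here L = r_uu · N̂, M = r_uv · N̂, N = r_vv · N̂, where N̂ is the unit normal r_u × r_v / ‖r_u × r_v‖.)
L = 0;  M = 5*sqrt(651)/651;  N = 0

Compute the unit normal N̂(u, v) = (-5*v/sqrt(25*u^2 + 25*v^2 + 1), -5*u/sqrt(25*u^2 + 25*v^2 + 1), 1/sqrt(25*u^2 + 25*v^2 + 1)), and the second partials r_uu, r_uv, r_vv. Take dot products:
  L(u, v) = r_uu · N̂ = 0,
  M(u, v) = r_uv · N̂ = 5/sqrt(25*u^2 + 25*v^2 + 1),
  N(u, v) = r_vv · N̂ = 0.
Evaluating at (u, v) = (1, 5):
  L = 0, M = 5*sqrt(651)/651, N = 0.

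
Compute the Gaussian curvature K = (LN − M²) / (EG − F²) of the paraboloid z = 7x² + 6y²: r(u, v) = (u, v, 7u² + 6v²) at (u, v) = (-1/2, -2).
K = 42/97969

Coefficients of the first fundamental form: E = 196*u^2 + 1, F = 168*u*v, G = 144*v^2 + 1.
Coefficients of the second fundamental form: L = 14/sqrt(196*u^2 + 144*v^2 + 1), M = 0, N = 12/sqrt(196*u^2 + 144*v^2 + 1).
Assemble K = (LN − M²)/(EG − F²) = 168/(38416*u^4 + 56448*u^2*v^2 + 392*u^2 + 20736*v^4 + 288*v^2 + 1). At (u, v) = (-1/2, -2): K = 42/97969.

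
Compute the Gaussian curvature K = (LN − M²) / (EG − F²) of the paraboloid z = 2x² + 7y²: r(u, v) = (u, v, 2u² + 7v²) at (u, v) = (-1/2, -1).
K = 56/40401

Coefficients of the first fundamental form: E = 16*u^2 + 1, F = 56*u*v, G = 196*v^2 + 1.
Coefficients of the second fundamental form: L = 4/sqrt(16*u^2 + 196*v^2 + 1), M = 0, N = 14/sqrt(16*u^2 + 196*v^2 + 1).
Assemble K = (LN − M²)/(EG − F²) = 56/(256*u^4 + 6272*u^2*v^2 + 32*u^2 + 38416*v^4 + 392*v^2 + 1). At (u, v) = (-1/2, -1): K = 56/40401.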